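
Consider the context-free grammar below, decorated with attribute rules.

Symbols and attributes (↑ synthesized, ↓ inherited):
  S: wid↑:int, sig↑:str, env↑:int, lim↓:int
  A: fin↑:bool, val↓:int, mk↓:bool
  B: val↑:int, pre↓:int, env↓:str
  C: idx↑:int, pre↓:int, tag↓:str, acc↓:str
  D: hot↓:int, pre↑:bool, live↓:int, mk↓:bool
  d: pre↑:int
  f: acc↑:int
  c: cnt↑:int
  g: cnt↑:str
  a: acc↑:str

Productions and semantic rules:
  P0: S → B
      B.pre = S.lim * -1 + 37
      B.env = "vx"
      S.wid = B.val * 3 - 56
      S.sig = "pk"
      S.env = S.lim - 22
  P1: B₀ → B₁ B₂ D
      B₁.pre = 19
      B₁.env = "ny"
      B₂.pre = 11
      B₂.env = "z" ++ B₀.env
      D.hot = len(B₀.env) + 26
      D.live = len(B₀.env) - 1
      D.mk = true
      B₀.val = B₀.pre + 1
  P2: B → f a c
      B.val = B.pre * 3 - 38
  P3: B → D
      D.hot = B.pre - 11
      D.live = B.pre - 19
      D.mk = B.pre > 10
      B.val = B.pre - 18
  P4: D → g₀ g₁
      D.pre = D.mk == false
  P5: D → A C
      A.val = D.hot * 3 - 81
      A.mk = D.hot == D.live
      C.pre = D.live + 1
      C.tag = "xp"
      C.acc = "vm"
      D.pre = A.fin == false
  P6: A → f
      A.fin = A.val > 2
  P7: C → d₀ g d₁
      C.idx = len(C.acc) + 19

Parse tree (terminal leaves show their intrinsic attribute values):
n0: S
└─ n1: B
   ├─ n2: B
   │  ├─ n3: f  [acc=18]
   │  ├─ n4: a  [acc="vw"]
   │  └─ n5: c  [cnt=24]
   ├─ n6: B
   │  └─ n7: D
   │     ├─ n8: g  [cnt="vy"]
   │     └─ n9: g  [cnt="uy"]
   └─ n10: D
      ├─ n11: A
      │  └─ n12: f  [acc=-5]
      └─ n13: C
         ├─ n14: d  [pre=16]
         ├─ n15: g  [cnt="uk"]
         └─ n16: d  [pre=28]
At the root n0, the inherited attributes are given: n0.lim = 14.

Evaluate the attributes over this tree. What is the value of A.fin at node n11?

1. n0.lim = 14  [given at root]
2. n1.pre = 23  [S.lim * -1 + 37]
3. n1.env = "vx"  ["vx"]
4. n2.pre = 19  [19]
5. n2.env = "ny"  ["ny"]
6. n3.acc = 18  [terminal]
7. n4.acc = "vw"  [terminal]
8. n5.cnt = 24  [terminal]
9. n2.val = 19  [B.pre * 3 - 38]
10. n6.pre = 11  [11]
11. n6.env = "zvx"  ["z" ++ B₀.env]
12. n7.hot = 0  [B.pre - 11]
13. n7.live = -8  [B.pre - 19]
14. n7.mk = true  [B.pre > 10]
15. n8.cnt = "vy"  [terminal]
16. n9.cnt = "uy"  [terminal]
17. n7.pre = false  [D.mk == false]
18. n6.val = -7  [B.pre - 18]
19. n10.hot = 28  [len(B₀.env) + 26]
20. n10.live = 1  [len(B₀.env) - 1]
21. n10.mk = true  [true]
22. n11.val = 3  [D.hot * 3 - 81]
23. n11.mk = false  [D.hot == D.live]
24. n12.acc = -5  [terminal]
25. n11.fin = true  [A.val > 2]
26. n13.pre = 2  [D.live + 1]
27. n13.tag = "xp"  ["xp"]
28. n13.acc = "vm"  ["vm"]
29. n14.pre = 16  [terminal]
30. n15.cnt = "uk"  [terminal]
31. n16.pre = 28  [terminal]
32. n13.idx = 21  [len(C.acc) + 19]
33. n10.pre = false  [A.fin == false]
34. n1.val = 24  [B₀.pre + 1]
35. n0.wid = 16  [B.val * 3 - 56]
36. n0.sig = "pk"  ["pk"]
37. n0.env = -8  [S.lim - 22]

true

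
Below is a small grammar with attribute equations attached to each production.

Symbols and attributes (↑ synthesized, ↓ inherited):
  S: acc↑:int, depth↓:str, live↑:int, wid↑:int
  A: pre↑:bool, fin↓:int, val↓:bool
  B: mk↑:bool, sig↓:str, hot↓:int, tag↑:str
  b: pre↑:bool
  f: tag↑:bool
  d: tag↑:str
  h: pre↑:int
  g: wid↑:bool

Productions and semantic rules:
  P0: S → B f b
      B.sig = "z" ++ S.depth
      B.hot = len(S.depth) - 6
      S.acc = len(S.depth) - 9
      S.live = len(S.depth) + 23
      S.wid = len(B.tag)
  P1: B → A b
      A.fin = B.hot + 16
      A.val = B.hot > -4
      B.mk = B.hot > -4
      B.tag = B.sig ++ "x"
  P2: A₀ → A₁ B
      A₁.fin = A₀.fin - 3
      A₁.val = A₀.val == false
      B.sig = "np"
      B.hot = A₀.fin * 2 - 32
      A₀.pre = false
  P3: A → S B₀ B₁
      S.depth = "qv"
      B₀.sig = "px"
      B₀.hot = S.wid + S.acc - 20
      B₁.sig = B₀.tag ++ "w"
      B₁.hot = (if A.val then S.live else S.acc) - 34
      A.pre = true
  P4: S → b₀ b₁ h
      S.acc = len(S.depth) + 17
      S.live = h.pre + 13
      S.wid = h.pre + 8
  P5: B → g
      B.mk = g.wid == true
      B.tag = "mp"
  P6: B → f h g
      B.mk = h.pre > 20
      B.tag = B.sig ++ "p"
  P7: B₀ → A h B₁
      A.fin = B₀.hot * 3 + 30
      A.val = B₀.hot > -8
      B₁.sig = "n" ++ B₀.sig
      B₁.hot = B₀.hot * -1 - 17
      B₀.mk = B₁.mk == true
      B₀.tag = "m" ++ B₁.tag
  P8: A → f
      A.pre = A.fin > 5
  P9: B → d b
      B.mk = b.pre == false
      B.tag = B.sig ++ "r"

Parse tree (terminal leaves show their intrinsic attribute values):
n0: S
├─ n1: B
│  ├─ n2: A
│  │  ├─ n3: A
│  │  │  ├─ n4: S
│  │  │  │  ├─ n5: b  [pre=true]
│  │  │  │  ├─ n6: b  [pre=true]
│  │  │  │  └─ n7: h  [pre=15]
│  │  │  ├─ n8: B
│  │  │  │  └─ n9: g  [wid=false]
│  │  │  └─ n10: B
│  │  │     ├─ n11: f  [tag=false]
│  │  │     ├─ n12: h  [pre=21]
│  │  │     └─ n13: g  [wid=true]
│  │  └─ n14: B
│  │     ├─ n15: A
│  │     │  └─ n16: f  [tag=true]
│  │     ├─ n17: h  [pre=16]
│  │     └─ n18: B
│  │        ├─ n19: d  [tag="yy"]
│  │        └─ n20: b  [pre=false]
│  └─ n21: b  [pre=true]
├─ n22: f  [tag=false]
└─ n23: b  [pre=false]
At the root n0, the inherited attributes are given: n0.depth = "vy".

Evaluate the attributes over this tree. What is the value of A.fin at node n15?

6

1. n0.depth = "vy"  [given at root]
2. n1.sig = "zvy"  ["z" ++ S.depth]
3. n1.hot = -4  [len(S.depth) - 6]
4. n2.fin = 12  [B.hot + 16]
5. n2.val = false  [B.hot > -4]
6. n3.fin = 9  [A₀.fin - 3]
7. n3.val = true  [A₀.val == false]
8. n4.depth = "qv"  ["qv"]
9. n5.pre = true  [terminal]
10. n6.pre = true  [terminal]
11. n7.pre = 15  [terminal]
12. n4.acc = 19  [len(S.depth) + 17]
13. n4.live = 28  [h.pre + 13]
14. n4.wid = 23  [h.pre + 8]
15. n8.sig = "px"  ["px"]
16. n8.hot = 22  [S.wid + S.acc - 20]
17. n9.wid = false  [terminal]
18. n8.mk = false  [g.wid == true]
19. n8.tag = "mp"  ["mp"]
20. n10.sig = "mpw"  [B₀.tag ++ "w"]
21. n10.hot = -6  [(if A.val then S.live else S.acc) - 34]
22. n11.tag = false  [terminal]
23. n12.pre = 21  [terminal]
24. n13.wid = true  [terminal]
25. n10.mk = true  [h.pre > 20]
26. n10.tag = "mpwp"  [B.sig ++ "p"]
27. n3.pre = true  [true]
28. n14.sig = "np"  ["np"]
29. n14.hot = -8  [A₀.fin * 2 - 32]
30. n15.fin = 6  [B₀.hot * 3 + 30]
31. n15.val = false  [B₀.hot > -8]
32. n16.tag = true  [terminal]
33. n15.pre = true  [A.fin > 5]
34. n17.pre = 16  [terminal]
35. n18.sig = "nnp"  ["n" ++ B₀.sig]
36. n18.hot = -9  [B₀.hot * -1 - 17]
37. n19.tag = "yy"  [terminal]
38. n20.pre = false  [terminal]
39. n18.mk = true  [b.pre == false]
40. n18.tag = "nnpr"  [B.sig ++ "r"]
41. n14.mk = true  [B₁.mk == true]
42. n14.tag = "mnnpr"  ["m" ++ B₁.tag]
43. n2.pre = false  [false]
44. n21.pre = true  [terminal]
45. n1.mk = false  [B.hot > -4]
46. n1.tag = "zvyx"  [B.sig ++ "x"]
47. n22.tag = false  [terminal]
48. n23.pre = false  [terminal]
49. n0.acc = -7  [len(S.depth) - 9]
50. n0.live = 25  [len(S.depth) + 23]
51. n0.wid = 4  [len(B.tag)]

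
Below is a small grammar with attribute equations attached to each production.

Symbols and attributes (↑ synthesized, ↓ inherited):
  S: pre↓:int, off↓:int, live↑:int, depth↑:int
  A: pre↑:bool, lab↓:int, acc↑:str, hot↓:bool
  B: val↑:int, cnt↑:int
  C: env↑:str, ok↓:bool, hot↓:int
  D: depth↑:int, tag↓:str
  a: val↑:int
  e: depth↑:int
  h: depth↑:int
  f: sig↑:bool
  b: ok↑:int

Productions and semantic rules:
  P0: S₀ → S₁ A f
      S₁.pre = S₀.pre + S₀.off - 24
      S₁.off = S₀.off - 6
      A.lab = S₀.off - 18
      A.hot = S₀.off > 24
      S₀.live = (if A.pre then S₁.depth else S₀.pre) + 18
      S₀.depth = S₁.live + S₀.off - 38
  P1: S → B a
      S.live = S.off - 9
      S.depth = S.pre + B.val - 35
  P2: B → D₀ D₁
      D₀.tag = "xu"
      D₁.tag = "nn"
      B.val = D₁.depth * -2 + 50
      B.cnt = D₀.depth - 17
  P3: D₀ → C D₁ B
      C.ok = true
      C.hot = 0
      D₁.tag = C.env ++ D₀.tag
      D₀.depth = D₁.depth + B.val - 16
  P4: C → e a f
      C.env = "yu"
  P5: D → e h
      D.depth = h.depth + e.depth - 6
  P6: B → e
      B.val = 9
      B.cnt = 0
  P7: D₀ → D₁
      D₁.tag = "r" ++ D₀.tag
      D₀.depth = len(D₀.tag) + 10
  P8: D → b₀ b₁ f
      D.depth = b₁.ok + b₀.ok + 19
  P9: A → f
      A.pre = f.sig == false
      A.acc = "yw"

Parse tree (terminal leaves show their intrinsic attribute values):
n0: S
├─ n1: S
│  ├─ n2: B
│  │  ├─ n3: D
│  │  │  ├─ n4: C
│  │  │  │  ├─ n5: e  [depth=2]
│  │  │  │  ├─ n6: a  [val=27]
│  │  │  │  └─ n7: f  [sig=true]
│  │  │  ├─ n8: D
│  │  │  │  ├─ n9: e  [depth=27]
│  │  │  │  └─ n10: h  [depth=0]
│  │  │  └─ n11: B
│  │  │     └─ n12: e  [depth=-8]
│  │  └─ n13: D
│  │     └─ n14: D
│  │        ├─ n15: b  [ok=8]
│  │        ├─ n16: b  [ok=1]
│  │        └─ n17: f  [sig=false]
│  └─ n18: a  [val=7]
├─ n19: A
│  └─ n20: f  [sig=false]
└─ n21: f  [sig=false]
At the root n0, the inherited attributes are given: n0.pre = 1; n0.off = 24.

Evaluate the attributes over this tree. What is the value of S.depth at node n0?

1. n0.pre = 1  [given at root]
2. n0.off = 24  [given at root]
3. n1.pre = 1  [S₀.pre + S₀.off - 24]
4. n1.off = 18  [S₀.off - 6]
5. n3.tag = "xu"  ["xu"]
6. n4.ok = true  [true]
7. n4.hot = 0  [0]
8. n5.depth = 2  [terminal]
9. n6.val = 27  [terminal]
10. n7.sig = true  [terminal]
11. n4.env = "yu"  ["yu"]
12. n8.tag = "yuxu"  [C.env ++ D₀.tag]
13. n9.depth = 27  [terminal]
14. n10.depth = 0  [terminal]
15. n8.depth = 21  [h.depth + e.depth - 6]
16. n12.depth = -8  [terminal]
17. n11.val = 9  [9]
18. n11.cnt = 0  [0]
19. n3.depth = 14  [D₁.depth + B.val - 16]
20. n13.tag = "nn"  ["nn"]
21. n14.tag = "rnn"  ["r" ++ D₀.tag]
22. n15.ok = 8  [terminal]
23. n16.ok = 1  [terminal]
24. n17.sig = false  [terminal]
25. n14.depth = 28  [b₁.ok + b₀.ok + 19]
26. n13.depth = 12  [len(D₀.tag) + 10]
27. n2.val = 26  [D₁.depth * -2 + 50]
28. n2.cnt = -3  [D₀.depth - 17]
29. n18.val = 7  [terminal]
30. n1.live = 9  [S.off - 9]
31. n1.depth = -8  [S.pre + B.val - 35]
32. n19.lab = 6  [S₀.off - 18]
33. n19.hot = false  [S₀.off > 24]
34. n20.sig = false  [terminal]
35. n19.pre = true  [f.sig == false]
36. n19.acc = "yw"  ["yw"]
37. n21.sig = false  [terminal]
38. n0.live = 10  [(if A.pre then S₁.depth else S₀.pre) + 18]
39. n0.depth = -5  [S₁.live + S₀.off - 38]

-5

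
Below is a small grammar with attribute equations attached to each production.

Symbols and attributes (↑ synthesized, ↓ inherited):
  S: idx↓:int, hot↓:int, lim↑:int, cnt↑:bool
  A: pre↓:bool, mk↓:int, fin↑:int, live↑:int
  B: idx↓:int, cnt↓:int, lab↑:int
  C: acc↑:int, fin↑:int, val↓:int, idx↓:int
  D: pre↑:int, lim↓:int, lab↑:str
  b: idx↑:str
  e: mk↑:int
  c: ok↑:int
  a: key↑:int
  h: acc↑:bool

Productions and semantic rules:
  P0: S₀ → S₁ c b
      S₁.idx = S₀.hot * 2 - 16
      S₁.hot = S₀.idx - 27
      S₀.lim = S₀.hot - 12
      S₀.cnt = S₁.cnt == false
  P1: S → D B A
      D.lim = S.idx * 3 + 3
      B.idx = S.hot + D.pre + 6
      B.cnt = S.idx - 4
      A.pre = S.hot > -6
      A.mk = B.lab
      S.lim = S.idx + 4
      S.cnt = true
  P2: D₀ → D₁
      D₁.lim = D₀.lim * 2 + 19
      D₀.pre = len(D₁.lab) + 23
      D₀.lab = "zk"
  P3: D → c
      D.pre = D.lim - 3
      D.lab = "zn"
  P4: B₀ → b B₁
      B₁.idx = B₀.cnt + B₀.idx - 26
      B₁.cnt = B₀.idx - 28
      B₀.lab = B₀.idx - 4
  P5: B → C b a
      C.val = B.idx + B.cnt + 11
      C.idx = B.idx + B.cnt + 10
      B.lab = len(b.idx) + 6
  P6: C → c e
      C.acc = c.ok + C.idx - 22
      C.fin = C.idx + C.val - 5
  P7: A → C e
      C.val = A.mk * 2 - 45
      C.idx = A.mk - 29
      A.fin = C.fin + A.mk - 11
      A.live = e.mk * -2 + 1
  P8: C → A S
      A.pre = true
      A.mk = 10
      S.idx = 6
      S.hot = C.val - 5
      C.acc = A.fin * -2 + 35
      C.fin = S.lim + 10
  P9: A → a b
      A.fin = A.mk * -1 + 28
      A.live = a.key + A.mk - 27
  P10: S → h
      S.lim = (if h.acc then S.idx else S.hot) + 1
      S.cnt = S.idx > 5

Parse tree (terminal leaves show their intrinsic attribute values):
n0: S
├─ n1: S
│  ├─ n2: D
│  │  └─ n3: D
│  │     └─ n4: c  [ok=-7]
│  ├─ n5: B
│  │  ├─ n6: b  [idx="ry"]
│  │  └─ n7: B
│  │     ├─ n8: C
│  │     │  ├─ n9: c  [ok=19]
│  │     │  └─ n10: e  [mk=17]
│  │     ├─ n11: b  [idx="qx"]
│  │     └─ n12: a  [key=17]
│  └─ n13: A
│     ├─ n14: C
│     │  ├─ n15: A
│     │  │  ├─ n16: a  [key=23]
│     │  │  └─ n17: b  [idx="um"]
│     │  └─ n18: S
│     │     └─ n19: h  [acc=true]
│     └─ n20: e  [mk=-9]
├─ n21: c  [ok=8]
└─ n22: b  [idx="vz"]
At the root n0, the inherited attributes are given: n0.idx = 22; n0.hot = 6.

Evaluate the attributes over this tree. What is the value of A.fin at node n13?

28

1. n0.idx = 22  [given at root]
2. n0.hot = 6  [given at root]
3. n1.idx = -4  [S₀.hot * 2 - 16]
4. n1.hot = -5  [S₀.idx - 27]
5. n2.lim = -9  [S.idx * 3 + 3]
6. n3.lim = 1  [D₀.lim * 2 + 19]
7. n4.ok = -7  [terminal]
8. n3.pre = -2  [D.lim - 3]
9. n3.lab = "zn"  ["zn"]
10. n2.pre = 25  [len(D₁.lab) + 23]
11. n2.lab = "zk"  ["zk"]
12. n5.idx = 26  [S.hot + D.pre + 6]
13. n5.cnt = -8  [S.idx - 4]
14. n6.idx = "ry"  [terminal]
15. n7.idx = -8  [B₀.cnt + B₀.idx - 26]
16. n7.cnt = -2  [B₀.idx - 28]
17. n8.val = 1  [B.idx + B.cnt + 11]
18. n8.idx = 0  [B.idx + B.cnt + 10]
19. n9.ok = 19  [terminal]
20. n10.mk = 17  [terminal]
21. n8.acc = -3  [c.ok + C.idx - 22]
22. n8.fin = -4  [C.idx + C.val - 5]
23. n11.idx = "qx"  [terminal]
24. n12.key = 17  [terminal]
25. n7.lab = 8  [len(b.idx) + 6]
26. n5.lab = 22  [B₀.idx - 4]
27. n13.pre = true  [S.hot > -6]
28. n13.mk = 22  [B.lab]
29. n14.val = -1  [A.mk * 2 - 45]
30. n14.idx = -7  [A.mk - 29]
31. n15.pre = true  [true]
32. n15.mk = 10  [10]
33. n16.key = 23  [terminal]
34. n17.idx = "um"  [terminal]
35. n15.fin = 18  [A.mk * -1 + 28]
36. n15.live = 6  [a.key + A.mk - 27]
37. n18.idx = 6  [6]
38. n18.hot = -6  [C.val - 5]
39. n19.acc = true  [terminal]
40. n18.lim = 7  [(if h.acc then S.idx else S.hot) + 1]
41. n18.cnt = true  [S.idx > 5]
42. n14.acc = -1  [A.fin * -2 + 35]
43. n14.fin = 17  [S.lim + 10]
44. n20.mk = -9  [terminal]
45. n13.fin = 28  [C.fin + A.mk - 11]
46. n13.live = 19  [e.mk * -2 + 1]
47. n1.lim = 0  [S.idx + 4]
48. n1.cnt = true  [true]
49. n21.ok = 8  [terminal]
50. n22.idx = "vz"  [terminal]
51. n0.lim = -6  [S₀.hot - 12]
52. n0.cnt = false  [S₁.cnt == false]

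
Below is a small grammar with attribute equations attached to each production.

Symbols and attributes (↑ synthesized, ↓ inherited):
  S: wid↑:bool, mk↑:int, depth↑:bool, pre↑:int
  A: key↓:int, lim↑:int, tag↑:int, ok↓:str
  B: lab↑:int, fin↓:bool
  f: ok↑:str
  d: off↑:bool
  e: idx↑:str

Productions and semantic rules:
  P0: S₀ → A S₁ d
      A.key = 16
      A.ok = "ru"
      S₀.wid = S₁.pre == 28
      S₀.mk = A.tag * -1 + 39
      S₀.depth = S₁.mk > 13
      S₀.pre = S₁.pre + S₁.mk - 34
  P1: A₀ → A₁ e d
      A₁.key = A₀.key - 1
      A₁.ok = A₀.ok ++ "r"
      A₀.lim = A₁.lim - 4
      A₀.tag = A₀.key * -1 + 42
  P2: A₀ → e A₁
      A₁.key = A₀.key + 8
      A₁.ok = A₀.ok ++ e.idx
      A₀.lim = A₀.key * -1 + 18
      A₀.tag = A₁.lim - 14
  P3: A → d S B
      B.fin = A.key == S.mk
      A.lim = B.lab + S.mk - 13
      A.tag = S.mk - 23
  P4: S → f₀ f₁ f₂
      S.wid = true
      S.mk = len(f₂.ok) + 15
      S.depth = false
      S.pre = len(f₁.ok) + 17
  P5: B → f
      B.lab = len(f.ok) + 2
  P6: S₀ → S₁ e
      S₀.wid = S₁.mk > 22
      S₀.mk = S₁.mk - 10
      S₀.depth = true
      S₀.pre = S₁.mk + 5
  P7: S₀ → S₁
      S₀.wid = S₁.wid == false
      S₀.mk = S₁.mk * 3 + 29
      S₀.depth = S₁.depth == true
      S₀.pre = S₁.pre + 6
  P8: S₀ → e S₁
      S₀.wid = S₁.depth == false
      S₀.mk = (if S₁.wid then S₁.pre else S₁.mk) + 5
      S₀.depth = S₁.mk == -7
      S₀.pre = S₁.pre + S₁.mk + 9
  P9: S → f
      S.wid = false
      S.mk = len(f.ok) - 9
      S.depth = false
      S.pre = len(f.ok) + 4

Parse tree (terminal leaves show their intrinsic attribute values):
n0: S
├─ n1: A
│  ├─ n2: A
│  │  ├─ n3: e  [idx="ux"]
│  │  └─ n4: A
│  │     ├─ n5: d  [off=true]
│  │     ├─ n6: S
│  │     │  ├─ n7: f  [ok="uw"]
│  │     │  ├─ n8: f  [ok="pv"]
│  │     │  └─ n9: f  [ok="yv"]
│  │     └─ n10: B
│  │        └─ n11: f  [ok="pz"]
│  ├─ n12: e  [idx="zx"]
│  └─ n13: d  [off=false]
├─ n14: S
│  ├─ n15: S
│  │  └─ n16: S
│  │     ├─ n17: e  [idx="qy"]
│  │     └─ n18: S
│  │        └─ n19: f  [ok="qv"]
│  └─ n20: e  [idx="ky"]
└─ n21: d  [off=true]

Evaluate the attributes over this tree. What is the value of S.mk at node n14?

13

1. n1.key = 16  [16]
2. n1.ok = "ru"  ["ru"]
3. n2.key = 15  [A₀.key - 1]
4. n2.ok = "rur"  [A₀.ok ++ "r"]
5. n3.idx = "ux"  [terminal]
6. n4.key = 23  [A₀.key + 8]
7. n4.ok = "rurux"  [A₀.ok ++ e.idx]
8. n5.off = true  [terminal]
9. n7.ok = "uw"  [terminal]
10. n8.ok = "pv"  [terminal]
11. n9.ok = "yv"  [terminal]
12. n6.wid = true  [true]
13. n6.mk = 17  [len(f₂.ok) + 15]
14. n6.depth = false  [false]
15. n6.pre = 19  [len(f₁.ok) + 17]
16. n10.fin = false  [A.key == S.mk]
17. n11.ok = "pz"  [terminal]
18. n10.lab = 4  [len(f.ok) + 2]
19. n4.lim = 8  [B.lab + S.mk - 13]
20. n4.tag = -6  [S.mk - 23]
21. n2.lim = 3  [A₀.key * -1 + 18]
22. n2.tag = -6  [A₁.lim - 14]
23. n12.idx = "zx"  [terminal]
24. n13.off = false  [terminal]
25. n1.lim = -1  [A₁.lim - 4]
26. n1.tag = 26  [A₀.key * -1 + 42]
27. n17.idx = "qy"  [terminal]
28. n19.ok = "qv"  [terminal]
29. n18.wid = false  [false]
30. n18.mk = -7  [len(f.ok) - 9]
31. n18.depth = false  [false]
32. n18.pre = 6  [len(f.ok) + 4]
33. n16.wid = true  [S₁.depth == false]
34. n16.mk = -2  [(if S₁.wid then S₁.pre else S₁.mk) + 5]
35. n16.depth = true  [S₁.mk == -7]
36. n16.pre = 8  [S₁.pre + S₁.mk + 9]
37. n15.wid = false  [S₁.wid == false]
38. n15.mk = 23  [S₁.mk * 3 + 29]
39. n15.depth = true  [S₁.depth == true]
40. n15.pre = 14  [S₁.pre + 6]
41. n20.idx = "ky"  [terminal]
42. n14.wid = true  [S₁.mk > 22]
43. n14.mk = 13  [S₁.mk - 10]
44. n14.depth = true  [true]
45. n14.pre = 28  [S₁.mk + 5]
46. n21.off = true  [terminal]
47. n0.wid = true  [S₁.pre == 28]
48. n0.mk = 13  [A.tag * -1 + 39]
49. n0.depth = false  [S₁.mk > 13]
50. n0.pre = 7  [S₁.pre + S₁.mk - 34]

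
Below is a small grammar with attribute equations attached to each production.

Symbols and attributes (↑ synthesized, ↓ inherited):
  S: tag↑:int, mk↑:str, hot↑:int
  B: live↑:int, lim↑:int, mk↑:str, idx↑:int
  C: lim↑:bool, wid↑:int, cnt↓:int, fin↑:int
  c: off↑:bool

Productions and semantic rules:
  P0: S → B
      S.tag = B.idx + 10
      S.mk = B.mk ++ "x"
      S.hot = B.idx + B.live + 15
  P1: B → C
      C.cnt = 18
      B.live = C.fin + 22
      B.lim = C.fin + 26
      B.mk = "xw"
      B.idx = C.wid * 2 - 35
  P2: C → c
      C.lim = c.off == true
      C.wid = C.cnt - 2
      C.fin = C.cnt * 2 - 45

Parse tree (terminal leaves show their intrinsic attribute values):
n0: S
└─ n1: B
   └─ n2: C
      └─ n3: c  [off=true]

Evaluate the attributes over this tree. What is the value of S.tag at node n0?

7

1. n2.cnt = 18  [18]
2. n3.off = true  [terminal]
3. n2.lim = true  [c.off == true]
4. n2.wid = 16  [C.cnt - 2]
5. n2.fin = -9  [C.cnt * 2 - 45]
6. n1.live = 13  [C.fin + 22]
7. n1.lim = 17  [C.fin + 26]
8. n1.mk = "xw"  ["xw"]
9. n1.idx = -3  [C.wid * 2 - 35]
10. n0.tag = 7  [B.idx + 10]
11. n0.mk = "xwx"  [B.mk ++ "x"]
12. n0.hot = 25  [B.idx + B.live + 15]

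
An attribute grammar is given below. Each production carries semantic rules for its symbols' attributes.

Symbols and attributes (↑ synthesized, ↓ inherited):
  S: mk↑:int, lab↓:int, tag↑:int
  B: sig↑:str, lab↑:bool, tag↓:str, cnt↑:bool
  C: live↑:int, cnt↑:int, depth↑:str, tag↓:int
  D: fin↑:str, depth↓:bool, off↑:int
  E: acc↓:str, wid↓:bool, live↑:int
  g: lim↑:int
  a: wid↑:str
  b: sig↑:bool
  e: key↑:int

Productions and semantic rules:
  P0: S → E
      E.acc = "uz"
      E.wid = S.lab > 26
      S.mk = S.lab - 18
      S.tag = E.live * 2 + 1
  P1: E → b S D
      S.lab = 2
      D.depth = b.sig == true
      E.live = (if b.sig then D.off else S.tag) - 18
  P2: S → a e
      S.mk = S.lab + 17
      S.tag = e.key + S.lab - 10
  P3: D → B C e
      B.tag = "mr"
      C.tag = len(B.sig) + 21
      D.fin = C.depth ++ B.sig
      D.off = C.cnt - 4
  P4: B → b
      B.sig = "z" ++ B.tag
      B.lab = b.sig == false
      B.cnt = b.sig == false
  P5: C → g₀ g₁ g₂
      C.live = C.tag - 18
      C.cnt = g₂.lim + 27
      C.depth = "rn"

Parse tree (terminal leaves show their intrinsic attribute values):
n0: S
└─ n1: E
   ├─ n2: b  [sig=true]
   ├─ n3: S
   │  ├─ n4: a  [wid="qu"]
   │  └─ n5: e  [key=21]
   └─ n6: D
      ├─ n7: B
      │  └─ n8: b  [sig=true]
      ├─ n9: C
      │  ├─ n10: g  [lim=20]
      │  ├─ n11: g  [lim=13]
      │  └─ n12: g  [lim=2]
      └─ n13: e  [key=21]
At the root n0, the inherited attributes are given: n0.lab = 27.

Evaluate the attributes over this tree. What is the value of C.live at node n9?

6

1. n0.lab = 27  [given at root]
2. n1.acc = "uz"  ["uz"]
3. n1.wid = true  [S.lab > 26]
4. n2.sig = true  [terminal]
5. n3.lab = 2  [2]
6. n4.wid = "qu"  [terminal]
7. n5.key = 21  [terminal]
8. n3.mk = 19  [S.lab + 17]
9. n3.tag = 13  [e.key + S.lab - 10]
10. n6.depth = true  [b.sig == true]
11. n7.tag = "mr"  ["mr"]
12. n8.sig = true  [terminal]
13. n7.sig = "zmr"  ["z" ++ B.tag]
14. n7.lab = false  [b.sig == false]
15. n7.cnt = false  [b.sig == false]
16. n9.tag = 24  [len(B.sig) + 21]
17. n10.lim = 20  [terminal]
18. n11.lim = 13  [terminal]
19. n12.lim = 2  [terminal]
20. n9.live = 6  [C.tag - 18]
21. n9.cnt = 29  [g₂.lim + 27]
22. n9.depth = "rn"  ["rn"]
23. n13.key = 21  [terminal]
24. n6.fin = "rnzmr"  [C.depth ++ B.sig]
25. n6.off = 25  [C.cnt - 4]
26. n1.live = 7  [(if b.sig then D.off else S.tag) - 18]
27. n0.mk = 9  [S.lab - 18]
28. n0.tag = 15  [E.live * 2 + 1]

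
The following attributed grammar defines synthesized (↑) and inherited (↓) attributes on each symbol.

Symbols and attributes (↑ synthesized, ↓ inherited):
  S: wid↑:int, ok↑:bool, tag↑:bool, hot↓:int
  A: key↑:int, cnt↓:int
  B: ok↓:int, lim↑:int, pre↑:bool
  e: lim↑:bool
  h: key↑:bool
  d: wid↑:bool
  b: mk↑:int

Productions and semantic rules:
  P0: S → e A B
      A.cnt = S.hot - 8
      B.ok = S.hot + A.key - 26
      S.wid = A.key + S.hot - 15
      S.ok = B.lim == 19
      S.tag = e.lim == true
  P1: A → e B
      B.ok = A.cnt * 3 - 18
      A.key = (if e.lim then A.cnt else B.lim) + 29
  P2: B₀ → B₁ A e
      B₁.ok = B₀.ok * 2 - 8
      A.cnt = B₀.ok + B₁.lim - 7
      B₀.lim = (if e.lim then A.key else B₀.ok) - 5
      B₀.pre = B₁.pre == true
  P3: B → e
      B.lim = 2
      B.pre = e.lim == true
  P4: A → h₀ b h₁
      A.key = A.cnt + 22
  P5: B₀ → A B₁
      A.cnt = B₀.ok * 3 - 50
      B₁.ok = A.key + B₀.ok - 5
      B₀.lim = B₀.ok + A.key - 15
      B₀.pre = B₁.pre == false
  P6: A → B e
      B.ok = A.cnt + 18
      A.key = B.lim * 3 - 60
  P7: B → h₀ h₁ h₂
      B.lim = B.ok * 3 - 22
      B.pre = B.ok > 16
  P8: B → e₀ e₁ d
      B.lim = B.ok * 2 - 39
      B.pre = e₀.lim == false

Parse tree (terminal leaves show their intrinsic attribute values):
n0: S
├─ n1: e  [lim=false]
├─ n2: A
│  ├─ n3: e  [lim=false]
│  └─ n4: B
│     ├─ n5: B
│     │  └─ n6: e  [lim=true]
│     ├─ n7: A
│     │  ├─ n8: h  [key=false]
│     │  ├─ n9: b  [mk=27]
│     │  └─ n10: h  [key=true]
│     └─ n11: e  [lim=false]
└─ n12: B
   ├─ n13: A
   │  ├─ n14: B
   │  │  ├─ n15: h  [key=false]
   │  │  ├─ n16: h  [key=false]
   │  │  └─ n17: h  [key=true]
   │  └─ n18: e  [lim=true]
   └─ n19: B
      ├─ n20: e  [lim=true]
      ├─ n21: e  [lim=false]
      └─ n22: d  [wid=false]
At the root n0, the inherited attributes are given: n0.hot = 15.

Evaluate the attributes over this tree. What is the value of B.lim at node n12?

1. n0.hot = 15  [given at root]
2. n1.lim = false  [terminal]
3. n2.cnt = 7  [S.hot - 8]
4. n3.lim = false  [terminal]
5. n4.ok = 3  [A.cnt * 3 - 18]
6. n5.ok = -2  [B₀.ok * 2 - 8]
7. n6.lim = true  [terminal]
8. n5.lim = 2  [2]
9. n5.pre = true  [e.lim == true]
10. n7.cnt = -2  [B₀.ok + B₁.lim - 7]
11. n8.key = false  [terminal]
12. n9.mk = 27  [terminal]
13. n10.key = true  [terminal]
14. n7.key = 20  [A.cnt + 22]
15. n11.lim = false  [terminal]
16. n4.lim = -2  [(if e.lim then A.key else B₀.ok) - 5]
17. n4.pre = true  [B₁.pre == true]
18. n2.key = 27  [(if e.lim then A.cnt else B.lim) + 29]
19. n12.ok = 16  [S.hot + A.key - 26]
20. n13.cnt = -2  [B₀.ok * 3 - 50]
21. n14.ok = 16  [A.cnt + 18]
22. n15.key = false  [terminal]
23. n16.key = false  [terminal]
24. n17.key = true  [terminal]
25. n14.lim = 26  [B.ok * 3 - 22]
26. n14.pre = false  [B.ok > 16]
27. n18.lim = true  [terminal]
28. n13.key = 18  [B.lim * 3 - 60]
29. n19.ok = 29  [A.key + B₀.ok - 5]
30. n20.lim = true  [terminal]
31. n21.lim = false  [terminal]
32. n22.wid = false  [terminal]
33. n19.lim = 19  [B.ok * 2 - 39]
34. n19.pre = false  [e₀.lim == false]
35. n12.lim = 19  [B₀.ok + A.key - 15]
36. n12.pre = true  [B₁.pre == false]
37. n0.wid = 27  [A.key + S.hot - 15]
38. n0.ok = true  [B.lim == 19]
39. n0.tag = false  [e.lim == true]

19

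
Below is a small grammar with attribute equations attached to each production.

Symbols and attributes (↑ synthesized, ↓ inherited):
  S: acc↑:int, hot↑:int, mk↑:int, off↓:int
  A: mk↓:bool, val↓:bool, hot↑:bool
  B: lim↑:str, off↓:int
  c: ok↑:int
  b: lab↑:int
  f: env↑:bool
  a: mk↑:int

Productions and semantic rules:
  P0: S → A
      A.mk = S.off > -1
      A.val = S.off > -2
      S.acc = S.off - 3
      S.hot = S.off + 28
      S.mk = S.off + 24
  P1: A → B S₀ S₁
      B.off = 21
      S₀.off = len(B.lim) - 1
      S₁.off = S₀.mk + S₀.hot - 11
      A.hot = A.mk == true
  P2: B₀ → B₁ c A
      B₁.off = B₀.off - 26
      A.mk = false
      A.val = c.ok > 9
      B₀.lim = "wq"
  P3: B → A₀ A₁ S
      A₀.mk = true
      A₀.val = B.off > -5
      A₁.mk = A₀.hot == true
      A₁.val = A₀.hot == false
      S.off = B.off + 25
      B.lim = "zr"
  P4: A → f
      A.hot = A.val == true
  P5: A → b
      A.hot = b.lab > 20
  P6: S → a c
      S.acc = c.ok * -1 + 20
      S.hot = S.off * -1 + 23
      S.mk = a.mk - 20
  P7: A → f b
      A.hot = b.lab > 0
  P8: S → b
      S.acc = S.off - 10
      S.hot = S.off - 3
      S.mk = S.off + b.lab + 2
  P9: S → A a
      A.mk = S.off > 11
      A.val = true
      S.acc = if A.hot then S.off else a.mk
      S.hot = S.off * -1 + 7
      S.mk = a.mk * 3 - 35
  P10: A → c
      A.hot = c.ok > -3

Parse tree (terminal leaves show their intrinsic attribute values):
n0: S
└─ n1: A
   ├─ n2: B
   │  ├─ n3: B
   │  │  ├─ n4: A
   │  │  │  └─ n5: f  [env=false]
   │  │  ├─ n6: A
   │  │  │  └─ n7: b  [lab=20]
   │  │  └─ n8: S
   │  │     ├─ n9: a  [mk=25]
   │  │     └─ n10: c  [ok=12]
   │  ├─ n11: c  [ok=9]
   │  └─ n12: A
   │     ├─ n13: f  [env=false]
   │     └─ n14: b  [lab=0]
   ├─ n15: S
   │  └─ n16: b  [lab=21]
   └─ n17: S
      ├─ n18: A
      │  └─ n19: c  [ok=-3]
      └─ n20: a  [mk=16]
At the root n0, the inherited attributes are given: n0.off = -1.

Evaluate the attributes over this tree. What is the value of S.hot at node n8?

1. n0.off = -1  [given at root]
2. n1.mk = false  [S.off > -1]
3. n1.val = true  [S.off > -2]
4. n2.off = 21  [21]
5. n3.off = -5  [B₀.off - 26]
6. n4.mk = true  [true]
7. n4.val = false  [B.off > -5]
8. n5.env = false  [terminal]
9. n4.hot = false  [A.val == true]
10. n6.mk = false  [A₀.hot == true]
11. n6.val = true  [A₀.hot == false]
12. n7.lab = 20  [terminal]
13. n6.hot = false  [b.lab > 20]
14. n8.off = 20  [B.off + 25]
15. n9.mk = 25  [terminal]
16. n10.ok = 12  [terminal]
17. n8.acc = 8  [c.ok * -1 + 20]
18. n8.hot = 3  [S.off * -1 + 23]
19. n8.mk = 5  [a.mk - 20]
20. n3.lim = "zr"  ["zr"]
21. n11.ok = 9  [terminal]
22. n12.mk = false  [false]
23. n12.val = false  [c.ok > 9]
24. n13.env = false  [terminal]
25. n14.lab = 0  [terminal]
26. n12.hot = false  [b.lab > 0]
27. n2.lim = "wq"  ["wq"]
28. n15.off = 1  [len(B.lim) - 1]
29. n16.lab = 21  [terminal]
30. n15.acc = -9  [S.off - 10]
31. n15.hot = -2  [S.off - 3]
32. n15.mk = 24  [S.off + b.lab + 2]
33. n17.off = 11  [S₀.mk + S₀.hot - 11]
34. n18.mk = false  [S.off > 11]
35. n18.val = true  [true]
36. n19.ok = -3  [terminal]
37. n18.hot = false  [c.ok > -3]
38. n20.mk = 16  [terminal]
39. n17.acc = 16  [if A.hot then S.off else a.mk]
40. n17.hot = -4  [S.off * -1 + 7]
41. n17.mk = 13  [a.mk * 3 - 35]
42. n1.hot = false  [A.mk == true]
43. n0.acc = -4  [S.off - 3]
44. n0.hot = 27  [S.off + 28]
45. n0.mk = 23  [S.off + 24]

3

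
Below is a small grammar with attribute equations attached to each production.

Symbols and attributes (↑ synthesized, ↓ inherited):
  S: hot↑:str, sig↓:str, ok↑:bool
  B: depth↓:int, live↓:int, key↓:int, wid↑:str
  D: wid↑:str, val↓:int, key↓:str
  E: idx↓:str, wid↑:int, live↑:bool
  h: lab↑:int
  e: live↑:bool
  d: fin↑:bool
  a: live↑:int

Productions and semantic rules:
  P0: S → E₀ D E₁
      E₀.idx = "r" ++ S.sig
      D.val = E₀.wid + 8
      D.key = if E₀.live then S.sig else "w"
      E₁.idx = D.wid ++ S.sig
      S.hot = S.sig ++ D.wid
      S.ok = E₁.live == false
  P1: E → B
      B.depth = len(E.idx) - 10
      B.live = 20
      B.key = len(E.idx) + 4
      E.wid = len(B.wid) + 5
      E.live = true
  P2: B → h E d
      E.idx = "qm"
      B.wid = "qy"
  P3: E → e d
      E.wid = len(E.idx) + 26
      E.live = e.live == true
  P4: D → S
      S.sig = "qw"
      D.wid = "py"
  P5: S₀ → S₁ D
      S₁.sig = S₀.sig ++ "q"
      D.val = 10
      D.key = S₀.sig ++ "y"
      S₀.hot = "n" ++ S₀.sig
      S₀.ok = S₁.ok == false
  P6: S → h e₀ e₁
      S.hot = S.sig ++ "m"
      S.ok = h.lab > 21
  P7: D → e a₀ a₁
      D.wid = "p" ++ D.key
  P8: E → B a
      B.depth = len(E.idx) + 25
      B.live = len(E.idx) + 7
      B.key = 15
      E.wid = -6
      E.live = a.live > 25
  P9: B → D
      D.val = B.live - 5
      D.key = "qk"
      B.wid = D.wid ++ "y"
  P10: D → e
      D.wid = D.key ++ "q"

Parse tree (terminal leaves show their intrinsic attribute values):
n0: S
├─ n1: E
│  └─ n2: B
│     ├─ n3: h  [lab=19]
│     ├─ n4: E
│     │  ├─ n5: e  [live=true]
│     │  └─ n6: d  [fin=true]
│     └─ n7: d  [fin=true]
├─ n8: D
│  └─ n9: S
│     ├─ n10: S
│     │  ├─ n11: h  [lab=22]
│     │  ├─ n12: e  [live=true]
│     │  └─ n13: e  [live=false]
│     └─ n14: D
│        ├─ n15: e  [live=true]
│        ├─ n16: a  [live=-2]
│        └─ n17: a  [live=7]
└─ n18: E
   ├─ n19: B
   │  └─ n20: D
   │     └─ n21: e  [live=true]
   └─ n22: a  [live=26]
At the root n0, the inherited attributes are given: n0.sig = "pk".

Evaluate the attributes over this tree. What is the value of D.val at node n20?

1. n0.sig = "pk"  [given at root]
2. n1.idx = "rpk"  ["r" ++ S.sig]
3. n2.depth = -7  [len(E.idx) - 10]
4. n2.live = 20  [20]
5. n2.key = 7  [len(E.idx) + 4]
6. n3.lab = 19  [terminal]
7. n4.idx = "qm"  ["qm"]
8. n5.live = true  [terminal]
9. n6.fin = true  [terminal]
10. n4.wid = 28  [len(E.idx) + 26]
11. n4.live = true  [e.live == true]
12. n7.fin = true  [terminal]
13. n2.wid = "qy"  ["qy"]
14. n1.wid = 7  [len(B.wid) + 5]
15. n1.live = true  [true]
16. n8.val = 15  [E₀.wid + 8]
17. n8.key = "pk"  [if E₀.live then S.sig else "w"]
18. n9.sig = "qw"  ["qw"]
19. n10.sig = "qwq"  [S₀.sig ++ "q"]
20. n11.lab = 22  [terminal]
21. n12.live = true  [terminal]
22. n13.live = false  [terminal]
23. n10.hot = "qwqm"  [S.sig ++ "m"]
24. n10.ok = true  [h.lab > 21]
25. n14.val = 10  [10]
26. n14.key = "qwy"  [S₀.sig ++ "y"]
27. n15.live = true  [terminal]
28. n16.live = -2  [terminal]
29. n17.live = 7  [terminal]
30. n14.wid = "pqwy"  ["p" ++ D.key]
31. n9.hot = "nqw"  ["n" ++ S₀.sig]
32. n9.ok = false  [S₁.ok == false]
33. n8.wid = "py"  ["py"]
34. n18.idx = "pypk"  [D.wid ++ S.sig]
35. n19.depth = 29  [len(E.idx) + 25]
36. n19.live = 11  [len(E.idx) + 7]
37. n19.key = 15  [15]
38. n20.val = 6  [B.live - 5]
39. n20.key = "qk"  ["qk"]
40. n21.live = true  [terminal]
41. n20.wid = "qkq"  [D.key ++ "q"]
42. n19.wid = "qkqy"  [D.wid ++ "y"]
43. n22.live = 26  [terminal]
44. n18.wid = -6  [-6]
45. n18.live = true  [a.live > 25]
46. n0.hot = "pkpy"  [S.sig ++ D.wid]
47. n0.ok = false  [E₁.live == false]

6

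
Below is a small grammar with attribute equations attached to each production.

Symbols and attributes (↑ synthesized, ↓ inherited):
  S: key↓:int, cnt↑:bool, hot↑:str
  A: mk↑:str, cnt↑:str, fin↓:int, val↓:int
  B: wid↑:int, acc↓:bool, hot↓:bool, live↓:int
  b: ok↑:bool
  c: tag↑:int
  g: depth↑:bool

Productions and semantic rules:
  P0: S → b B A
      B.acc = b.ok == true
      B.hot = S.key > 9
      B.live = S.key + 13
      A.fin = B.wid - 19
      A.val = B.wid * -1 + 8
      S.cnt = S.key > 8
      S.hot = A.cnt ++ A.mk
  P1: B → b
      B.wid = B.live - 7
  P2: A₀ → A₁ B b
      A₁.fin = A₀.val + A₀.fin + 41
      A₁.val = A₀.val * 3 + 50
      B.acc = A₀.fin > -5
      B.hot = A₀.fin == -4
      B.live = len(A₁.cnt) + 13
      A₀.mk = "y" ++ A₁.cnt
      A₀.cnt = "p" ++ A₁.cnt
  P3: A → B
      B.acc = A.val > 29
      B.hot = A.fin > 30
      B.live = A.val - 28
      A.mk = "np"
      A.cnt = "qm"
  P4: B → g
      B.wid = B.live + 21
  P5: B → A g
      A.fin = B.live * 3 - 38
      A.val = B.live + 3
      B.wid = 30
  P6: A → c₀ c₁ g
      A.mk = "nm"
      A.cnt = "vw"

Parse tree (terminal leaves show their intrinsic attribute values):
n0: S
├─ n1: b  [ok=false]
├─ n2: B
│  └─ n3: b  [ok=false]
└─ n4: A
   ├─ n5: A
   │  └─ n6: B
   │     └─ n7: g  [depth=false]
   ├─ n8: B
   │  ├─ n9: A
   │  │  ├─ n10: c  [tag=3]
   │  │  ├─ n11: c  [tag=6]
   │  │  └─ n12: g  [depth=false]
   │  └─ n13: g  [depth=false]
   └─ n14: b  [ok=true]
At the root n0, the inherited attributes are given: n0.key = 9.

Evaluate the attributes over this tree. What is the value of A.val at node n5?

29

1. n0.key = 9  [given at root]
2. n1.ok = false  [terminal]
3. n2.acc = false  [b.ok == true]
4. n2.hot = false  [S.key > 9]
5. n2.live = 22  [S.key + 13]
6. n3.ok = false  [terminal]
7. n2.wid = 15  [B.live - 7]
8. n4.fin = -4  [B.wid - 19]
9. n4.val = -7  [B.wid * -1 + 8]
10. n5.fin = 30  [A₀.val + A₀.fin + 41]
11. n5.val = 29  [A₀.val * 3 + 50]
12. n6.acc = false  [A.val > 29]
13. n6.hot = false  [A.fin > 30]
14. n6.live = 1  [A.val - 28]
15. n7.depth = false  [terminal]
16. n6.wid = 22  [B.live + 21]
17. n5.mk = "np"  ["np"]
18. n5.cnt = "qm"  ["qm"]
19. n8.acc = true  [A₀.fin > -5]
20. n8.hot = true  [A₀.fin == -4]
21. n8.live = 15  [len(A₁.cnt) + 13]
22. n9.fin = 7  [B.live * 3 - 38]
23. n9.val = 18  [B.live + 3]
24. n10.tag = 3  [terminal]
25. n11.tag = 6  [terminal]
26. n12.depth = false  [terminal]
27. n9.mk = "nm"  ["nm"]
28. n9.cnt = "vw"  ["vw"]
29. n13.depth = false  [terminal]
30. n8.wid = 30  [30]
31. n14.ok = true  [terminal]
32. n4.mk = "yqm"  ["y" ++ A₁.cnt]
33. n4.cnt = "pqm"  ["p" ++ A₁.cnt]
34. n0.cnt = true  [S.key > 8]
35. n0.hot = "pqmyqm"  [A.cnt ++ A.mk]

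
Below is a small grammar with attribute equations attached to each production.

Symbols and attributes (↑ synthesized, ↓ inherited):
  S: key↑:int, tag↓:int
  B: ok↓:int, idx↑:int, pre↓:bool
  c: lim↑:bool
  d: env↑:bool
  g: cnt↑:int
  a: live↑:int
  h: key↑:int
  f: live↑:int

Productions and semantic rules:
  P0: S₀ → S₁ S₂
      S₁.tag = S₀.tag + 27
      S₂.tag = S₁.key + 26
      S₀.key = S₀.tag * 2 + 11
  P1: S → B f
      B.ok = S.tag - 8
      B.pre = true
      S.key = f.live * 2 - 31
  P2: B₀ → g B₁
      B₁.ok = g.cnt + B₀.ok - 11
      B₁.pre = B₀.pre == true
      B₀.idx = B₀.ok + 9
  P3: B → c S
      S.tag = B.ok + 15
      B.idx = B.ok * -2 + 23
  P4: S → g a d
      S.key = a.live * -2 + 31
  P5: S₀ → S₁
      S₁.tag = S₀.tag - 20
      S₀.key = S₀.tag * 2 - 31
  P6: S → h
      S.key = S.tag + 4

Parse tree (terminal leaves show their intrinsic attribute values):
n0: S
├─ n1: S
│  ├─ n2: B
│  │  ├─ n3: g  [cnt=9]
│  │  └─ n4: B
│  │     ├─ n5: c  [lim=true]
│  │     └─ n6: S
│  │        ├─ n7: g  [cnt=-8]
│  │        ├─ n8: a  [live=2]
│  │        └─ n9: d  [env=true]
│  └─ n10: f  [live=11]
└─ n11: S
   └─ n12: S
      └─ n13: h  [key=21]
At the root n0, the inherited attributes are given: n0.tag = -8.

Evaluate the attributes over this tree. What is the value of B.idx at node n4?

1. n0.tag = -8  [given at root]
2. n1.tag = 19  [S₀.tag + 27]
3. n2.ok = 11  [S.tag - 8]
4. n2.pre = true  [true]
5. n3.cnt = 9  [terminal]
6. n4.ok = 9  [g.cnt + B₀.ok - 11]
7. n4.pre = true  [B₀.pre == true]
8. n5.lim = true  [terminal]
9. n6.tag = 24  [B.ok + 15]
10. n7.cnt = -8  [terminal]
11. n8.live = 2  [terminal]
12. n9.env = true  [terminal]
13. n6.key = 27  [a.live * -2 + 31]
14. n4.idx = 5  [B.ok * -2 + 23]
15. n2.idx = 20  [B₀.ok + 9]
16. n10.live = 11  [terminal]
17. n1.key = -9  [f.live * 2 - 31]
18. n11.tag = 17  [S₁.key + 26]
19. n12.tag = -3  [S₀.tag - 20]
20. n13.key = 21  [terminal]
21. n12.key = 1  [S.tag + 4]
22. n11.key = 3  [S₀.tag * 2 - 31]
23. n0.key = -5  [S₀.tag * 2 + 11]

5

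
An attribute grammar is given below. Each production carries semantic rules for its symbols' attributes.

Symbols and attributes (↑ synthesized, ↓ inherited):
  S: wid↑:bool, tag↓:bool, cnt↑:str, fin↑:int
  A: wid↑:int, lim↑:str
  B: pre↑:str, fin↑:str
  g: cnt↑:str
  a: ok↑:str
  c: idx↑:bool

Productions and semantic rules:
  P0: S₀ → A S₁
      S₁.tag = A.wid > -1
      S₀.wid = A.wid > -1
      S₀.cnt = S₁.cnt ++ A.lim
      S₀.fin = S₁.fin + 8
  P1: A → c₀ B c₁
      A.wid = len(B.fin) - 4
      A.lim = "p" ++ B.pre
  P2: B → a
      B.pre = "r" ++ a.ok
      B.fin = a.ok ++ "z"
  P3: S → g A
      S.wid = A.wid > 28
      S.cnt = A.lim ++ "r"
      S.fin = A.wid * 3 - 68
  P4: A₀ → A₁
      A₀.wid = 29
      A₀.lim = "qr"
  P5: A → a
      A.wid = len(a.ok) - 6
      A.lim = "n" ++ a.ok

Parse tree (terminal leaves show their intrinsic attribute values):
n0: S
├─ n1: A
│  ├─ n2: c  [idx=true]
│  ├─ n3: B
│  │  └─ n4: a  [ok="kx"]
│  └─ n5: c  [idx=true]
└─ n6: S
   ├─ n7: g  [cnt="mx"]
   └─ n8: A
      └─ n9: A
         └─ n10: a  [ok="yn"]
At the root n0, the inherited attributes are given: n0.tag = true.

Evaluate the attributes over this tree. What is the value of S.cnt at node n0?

"qrrprkx"

1. n0.tag = true  [given at root]
2. n2.idx = true  [terminal]
3. n4.ok = "kx"  [terminal]
4. n3.pre = "rkx"  ["r" ++ a.ok]
5. n3.fin = "kxz"  [a.ok ++ "z"]
6. n5.idx = true  [terminal]
7. n1.wid = -1  [len(B.fin) - 4]
8. n1.lim = "prkx"  ["p" ++ B.pre]
9. n6.tag = false  [A.wid > -1]
10. n7.cnt = "mx"  [terminal]
11. n10.ok = "yn"  [terminal]
12. n9.wid = -4  [len(a.ok) - 6]
13. n9.lim = "nyn"  ["n" ++ a.ok]
14. n8.wid = 29  [29]
15. n8.lim = "qr"  ["qr"]
16. n6.wid = true  [A.wid > 28]
17. n6.cnt = "qrr"  [A.lim ++ "r"]
18. n6.fin = 19  [A.wid * 3 - 68]
19. n0.wid = false  [A.wid > -1]
20. n0.cnt = "qrrprkx"  [S₁.cnt ++ A.lim]
21. n0.fin = 27  [S₁.fin + 8]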